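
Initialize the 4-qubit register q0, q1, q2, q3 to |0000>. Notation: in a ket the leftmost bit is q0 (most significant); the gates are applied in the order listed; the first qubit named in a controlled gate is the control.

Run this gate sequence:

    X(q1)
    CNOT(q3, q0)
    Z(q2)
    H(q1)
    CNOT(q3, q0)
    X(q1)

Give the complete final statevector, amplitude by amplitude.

The resulting statevector has amplitude -sqrt(2)/2 on |0000>, sqrt(2)/2 on |0100>, and 0 on every other basis state.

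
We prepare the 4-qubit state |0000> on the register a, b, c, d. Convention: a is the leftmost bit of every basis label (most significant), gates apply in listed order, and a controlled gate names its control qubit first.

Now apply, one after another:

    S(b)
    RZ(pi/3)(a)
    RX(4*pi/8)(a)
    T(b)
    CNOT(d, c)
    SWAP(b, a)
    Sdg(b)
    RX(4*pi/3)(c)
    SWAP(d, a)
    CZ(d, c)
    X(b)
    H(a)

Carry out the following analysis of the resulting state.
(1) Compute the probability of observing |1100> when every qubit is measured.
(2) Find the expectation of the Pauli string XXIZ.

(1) The probability of measuring |1100> is 1/16.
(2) The expectation value of XXIZ is -1.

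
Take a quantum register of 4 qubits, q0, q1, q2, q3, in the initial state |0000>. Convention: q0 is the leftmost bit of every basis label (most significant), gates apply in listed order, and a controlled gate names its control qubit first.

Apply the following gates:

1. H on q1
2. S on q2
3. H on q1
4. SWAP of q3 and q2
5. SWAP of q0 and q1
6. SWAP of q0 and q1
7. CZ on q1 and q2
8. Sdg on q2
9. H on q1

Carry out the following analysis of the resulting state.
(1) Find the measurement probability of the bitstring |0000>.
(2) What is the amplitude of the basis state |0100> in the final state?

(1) A full measurement returns |0000> with probability 1/2.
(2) The amplitude on |0100> is sqrt(2)/2.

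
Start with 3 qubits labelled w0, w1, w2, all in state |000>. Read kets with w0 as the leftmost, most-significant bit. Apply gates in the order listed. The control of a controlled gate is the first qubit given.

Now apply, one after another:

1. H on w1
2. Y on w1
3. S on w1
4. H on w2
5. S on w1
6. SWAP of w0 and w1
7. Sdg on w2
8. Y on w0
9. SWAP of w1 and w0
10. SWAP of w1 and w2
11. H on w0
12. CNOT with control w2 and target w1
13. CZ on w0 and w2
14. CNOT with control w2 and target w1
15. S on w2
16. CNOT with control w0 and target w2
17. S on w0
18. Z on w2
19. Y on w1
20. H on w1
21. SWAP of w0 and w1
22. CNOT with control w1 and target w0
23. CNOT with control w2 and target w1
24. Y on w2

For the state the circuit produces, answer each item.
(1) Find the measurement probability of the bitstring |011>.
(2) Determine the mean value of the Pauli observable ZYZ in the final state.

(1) The probability of measuring |011> is 1/8.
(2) The observable ZYZ averages to 1.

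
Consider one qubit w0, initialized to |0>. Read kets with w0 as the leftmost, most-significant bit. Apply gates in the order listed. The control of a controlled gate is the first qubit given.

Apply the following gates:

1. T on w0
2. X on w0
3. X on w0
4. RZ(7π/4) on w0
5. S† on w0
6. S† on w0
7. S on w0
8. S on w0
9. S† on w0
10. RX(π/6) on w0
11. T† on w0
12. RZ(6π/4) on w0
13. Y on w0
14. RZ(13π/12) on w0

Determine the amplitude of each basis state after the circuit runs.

After the circuit, the state carries amplitude (-sqrt(2) + sqrt(6))*exp(I*pi/12)/4 on |0>, (-sqrt(6) - sqrt(2))*exp(5*I*pi/12)/4 on |1>. Key observation: gates 5-8 undo each other exactly, leaving only the rest of the circuit to track.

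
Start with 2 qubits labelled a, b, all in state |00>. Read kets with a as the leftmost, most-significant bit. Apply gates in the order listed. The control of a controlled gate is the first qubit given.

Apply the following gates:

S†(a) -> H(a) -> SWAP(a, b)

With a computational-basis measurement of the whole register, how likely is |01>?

The probability of measuring |01> is 1/2.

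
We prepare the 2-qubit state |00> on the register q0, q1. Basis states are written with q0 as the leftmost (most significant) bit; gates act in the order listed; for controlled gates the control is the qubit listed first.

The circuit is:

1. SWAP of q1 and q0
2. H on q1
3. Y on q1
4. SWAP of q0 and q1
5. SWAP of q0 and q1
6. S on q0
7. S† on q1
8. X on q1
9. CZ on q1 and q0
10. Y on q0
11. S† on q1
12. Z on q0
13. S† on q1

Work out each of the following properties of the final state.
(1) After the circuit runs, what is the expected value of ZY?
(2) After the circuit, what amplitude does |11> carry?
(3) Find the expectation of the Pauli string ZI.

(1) The expectation value of ZY is -1.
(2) The amplitude on |11> is sqrt(2)/2.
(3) The observable ZI averages to -1.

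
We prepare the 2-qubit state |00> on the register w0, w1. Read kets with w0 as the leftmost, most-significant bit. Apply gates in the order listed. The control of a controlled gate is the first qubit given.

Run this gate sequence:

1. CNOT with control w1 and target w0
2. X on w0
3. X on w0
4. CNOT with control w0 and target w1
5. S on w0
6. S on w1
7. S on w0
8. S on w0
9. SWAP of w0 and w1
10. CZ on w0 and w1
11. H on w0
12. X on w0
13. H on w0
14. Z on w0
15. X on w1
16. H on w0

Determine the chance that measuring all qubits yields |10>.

The probability of measuring |10> is 0. Key observation: the block from step 11 through step 14 cancels to the identity and can be dropped.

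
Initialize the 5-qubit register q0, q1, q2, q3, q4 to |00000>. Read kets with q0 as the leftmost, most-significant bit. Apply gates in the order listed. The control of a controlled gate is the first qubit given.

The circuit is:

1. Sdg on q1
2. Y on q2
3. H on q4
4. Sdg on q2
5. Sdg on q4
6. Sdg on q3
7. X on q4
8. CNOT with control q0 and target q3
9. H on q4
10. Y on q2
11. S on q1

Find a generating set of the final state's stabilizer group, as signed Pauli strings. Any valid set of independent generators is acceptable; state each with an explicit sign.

The final state is stabilized by the group generated by -IIIIY, +ZIIII, +IZIII, +IIZII, +IIIZI; other independent generating sets are equally valid.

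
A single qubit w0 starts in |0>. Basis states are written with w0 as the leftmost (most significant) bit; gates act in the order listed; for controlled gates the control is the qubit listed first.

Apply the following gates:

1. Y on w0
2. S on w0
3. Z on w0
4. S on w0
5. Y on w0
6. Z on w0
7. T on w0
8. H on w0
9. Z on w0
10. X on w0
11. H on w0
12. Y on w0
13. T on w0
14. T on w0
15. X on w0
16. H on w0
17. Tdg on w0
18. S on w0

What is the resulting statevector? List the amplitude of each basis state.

The resulting statevector has amplitude sqrt(2)*I/2 on |0>, -sqrt(2)*exp(3*I*pi/4)/2 on |1>.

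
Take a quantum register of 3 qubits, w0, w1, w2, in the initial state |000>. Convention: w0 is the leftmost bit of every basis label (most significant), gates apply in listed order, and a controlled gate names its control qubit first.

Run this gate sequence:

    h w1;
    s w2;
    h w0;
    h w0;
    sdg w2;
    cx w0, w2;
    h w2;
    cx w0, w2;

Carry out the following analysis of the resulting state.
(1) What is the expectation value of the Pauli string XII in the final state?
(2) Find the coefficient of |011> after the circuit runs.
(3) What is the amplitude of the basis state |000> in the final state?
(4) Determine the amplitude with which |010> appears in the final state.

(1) In the final state, XII has expectation 0.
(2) |011> carries amplitude 1/2 in the final state.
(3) The final state's coefficient on |000> equals 1/2.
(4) |010> carries amplitude 1/2 in the final state.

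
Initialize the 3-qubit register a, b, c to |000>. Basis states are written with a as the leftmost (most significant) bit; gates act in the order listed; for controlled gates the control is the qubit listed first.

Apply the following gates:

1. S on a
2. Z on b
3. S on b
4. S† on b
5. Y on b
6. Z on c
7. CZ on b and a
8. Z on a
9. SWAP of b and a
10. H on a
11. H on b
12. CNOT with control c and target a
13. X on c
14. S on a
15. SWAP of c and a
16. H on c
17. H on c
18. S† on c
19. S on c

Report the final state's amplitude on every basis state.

The resulting statevector has amplitude 0 on |000>, 0 on |001>, 0 on |010>, 0 on |011>, I/2 on |100>, 1/2 on |101>, I/2 on |110>, 1/2 on |111>.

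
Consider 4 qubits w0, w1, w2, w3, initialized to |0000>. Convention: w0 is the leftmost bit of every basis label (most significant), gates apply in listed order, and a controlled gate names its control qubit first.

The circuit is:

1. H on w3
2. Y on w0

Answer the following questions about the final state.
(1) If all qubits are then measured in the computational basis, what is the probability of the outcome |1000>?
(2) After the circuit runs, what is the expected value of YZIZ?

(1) Outcome |1000> occurs with probability 1/2.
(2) The observable YZIZ averages to 0.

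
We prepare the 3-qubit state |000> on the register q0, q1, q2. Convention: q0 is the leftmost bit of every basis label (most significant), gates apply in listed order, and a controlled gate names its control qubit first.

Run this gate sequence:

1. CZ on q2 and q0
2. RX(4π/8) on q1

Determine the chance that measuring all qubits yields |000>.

The probability of measuring |000> is 1/2.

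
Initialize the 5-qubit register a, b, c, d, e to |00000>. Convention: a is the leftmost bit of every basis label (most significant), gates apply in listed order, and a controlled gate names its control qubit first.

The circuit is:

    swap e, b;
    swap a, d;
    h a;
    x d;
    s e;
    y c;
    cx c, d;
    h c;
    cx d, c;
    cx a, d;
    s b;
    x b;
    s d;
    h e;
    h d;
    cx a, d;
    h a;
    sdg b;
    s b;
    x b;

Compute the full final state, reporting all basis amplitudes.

The resulting statevector has amplitude sqrt(2)*(1 + I)/8 on |00000>, sqrt(2)*(1 + I)/8 on |00001>, sqrt(2)*(-1 + I)/8 on |00010>, sqrt(2)*(-1 + I)/8 on |00011>, sqrt(2)*(-1 - I)/8 on |00100>, sqrt(2)*(-1 - I)/8 on |00101>, sqrt(2)*(1 - I)/8 on |00110>, sqrt(2)*(1 - I)/8 on |00111>, 0 on |01000>, 0 on |01001>, 0 on |01010>, 0 on |01011>, 0 on |01100>, 0 on |01101>, 0 on |01110>, 0 on |01111>, sqrt(2)*(-1 + I)/8 on |10000>, sqrt(2)*(-1 + I)/8 on |10001>, sqrt(2)*(1 + I)/8 on |10010>, sqrt(2)*(1 + I)/8 on |10011>, sqrt(2)*(1 - I)/8 on |10100>, sqrt(2)*(1 - I)/8 on |10101>, sqrt(2)*(-1 - I)/8 on |10110>, sqrt(2)*(-1 - I)/8 on |10111>, 0 on |11000>, 0 on |11001>, 0 on |11010>, 0 on |11011>, 0 on |11100>, 0 on |11101>, 0 on |11110>, 0 on |11111>.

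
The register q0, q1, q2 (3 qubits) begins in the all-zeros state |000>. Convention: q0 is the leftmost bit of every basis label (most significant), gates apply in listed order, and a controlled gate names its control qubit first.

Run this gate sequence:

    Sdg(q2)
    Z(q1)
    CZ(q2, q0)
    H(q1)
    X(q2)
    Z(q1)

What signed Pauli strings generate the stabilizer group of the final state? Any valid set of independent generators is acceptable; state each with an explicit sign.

The final state is stabilized by the group generated by -IXI, +ZII, -IIZ; other independent generating sets are equally valid.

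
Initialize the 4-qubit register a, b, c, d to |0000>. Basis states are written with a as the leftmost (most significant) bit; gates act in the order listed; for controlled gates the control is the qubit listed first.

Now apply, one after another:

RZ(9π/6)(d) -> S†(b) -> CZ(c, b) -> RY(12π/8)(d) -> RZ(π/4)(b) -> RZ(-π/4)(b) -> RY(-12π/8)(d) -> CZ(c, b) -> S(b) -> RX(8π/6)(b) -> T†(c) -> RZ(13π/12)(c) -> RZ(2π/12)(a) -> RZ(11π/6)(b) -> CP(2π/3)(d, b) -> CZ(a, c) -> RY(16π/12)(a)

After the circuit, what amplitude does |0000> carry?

The final state's coefficient on |0000> equals -exp(17*I*pi/24)/4. Key observation: the block from step 2 through step 9 cancels to the identity and can be dropped.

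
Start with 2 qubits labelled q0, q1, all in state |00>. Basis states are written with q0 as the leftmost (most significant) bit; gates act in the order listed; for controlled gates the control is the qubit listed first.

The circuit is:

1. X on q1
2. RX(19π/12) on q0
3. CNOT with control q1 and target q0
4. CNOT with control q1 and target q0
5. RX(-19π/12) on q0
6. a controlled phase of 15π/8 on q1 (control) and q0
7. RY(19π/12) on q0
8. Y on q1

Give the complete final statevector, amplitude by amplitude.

The resulting statevector has amplitude I*sqrt(6 - 3*sqrt(2))/4 + I*sqrt(sqrt(2) + 2)/4 on |00>, 0 on |01>, -I*sqrt(3*sqrt(2) + 6)/4 + I*sqrt(2 - sqrt(2))/4 on |10>, 0 on |11>. Key observation: the block from step 2 through step 5 cancels to the identity and can be dropped.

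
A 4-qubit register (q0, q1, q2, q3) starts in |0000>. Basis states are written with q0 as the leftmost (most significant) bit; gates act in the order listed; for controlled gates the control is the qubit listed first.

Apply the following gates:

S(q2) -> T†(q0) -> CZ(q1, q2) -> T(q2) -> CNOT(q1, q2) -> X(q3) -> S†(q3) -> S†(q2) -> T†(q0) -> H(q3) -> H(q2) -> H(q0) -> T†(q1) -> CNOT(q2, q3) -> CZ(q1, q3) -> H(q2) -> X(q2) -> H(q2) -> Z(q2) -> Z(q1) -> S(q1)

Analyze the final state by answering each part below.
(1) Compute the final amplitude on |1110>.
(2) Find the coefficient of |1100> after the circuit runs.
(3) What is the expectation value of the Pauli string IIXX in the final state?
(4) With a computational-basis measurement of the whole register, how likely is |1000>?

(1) The final state's coefficient on |1110> equals 0. Key observation: gates 16-19 undo each other exactly, leaving only the rest of the circuit to track.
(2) The final state's coefficient on |1100> equals 0.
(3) The expectation value of IIXX is 1.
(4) A full measurement returns |1000> with probability 1/8.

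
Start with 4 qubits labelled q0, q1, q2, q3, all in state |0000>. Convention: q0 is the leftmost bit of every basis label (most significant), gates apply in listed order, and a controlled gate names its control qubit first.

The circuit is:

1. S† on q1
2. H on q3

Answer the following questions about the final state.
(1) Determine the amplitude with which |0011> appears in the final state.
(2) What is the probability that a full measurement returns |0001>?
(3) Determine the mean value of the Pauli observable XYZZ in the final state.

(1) The amplitude on |0011> is 0.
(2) Outcome |0001> occurs with probability 1/2.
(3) In the final state, XYZZ has expectation 0.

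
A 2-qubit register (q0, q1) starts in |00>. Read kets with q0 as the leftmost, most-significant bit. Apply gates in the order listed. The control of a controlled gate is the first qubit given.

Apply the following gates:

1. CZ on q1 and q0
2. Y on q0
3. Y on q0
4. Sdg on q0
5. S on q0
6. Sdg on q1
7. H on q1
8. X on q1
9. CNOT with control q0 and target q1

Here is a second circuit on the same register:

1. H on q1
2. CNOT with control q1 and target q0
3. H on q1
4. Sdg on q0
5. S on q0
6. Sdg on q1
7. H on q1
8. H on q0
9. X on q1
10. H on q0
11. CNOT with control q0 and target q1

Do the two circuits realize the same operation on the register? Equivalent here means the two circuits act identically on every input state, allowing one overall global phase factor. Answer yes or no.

No: there is an input state on which the two circuits produce genuinely different outputs (not merely differing by a phase).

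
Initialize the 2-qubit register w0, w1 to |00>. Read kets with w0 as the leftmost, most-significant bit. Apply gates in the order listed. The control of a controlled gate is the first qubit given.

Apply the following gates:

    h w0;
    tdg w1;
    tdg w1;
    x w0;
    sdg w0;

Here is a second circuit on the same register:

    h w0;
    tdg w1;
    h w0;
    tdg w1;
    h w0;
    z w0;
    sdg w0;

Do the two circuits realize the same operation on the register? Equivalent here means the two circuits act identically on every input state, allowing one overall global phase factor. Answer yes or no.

No — the two circuits implement different unitaries, even allowing a global phase.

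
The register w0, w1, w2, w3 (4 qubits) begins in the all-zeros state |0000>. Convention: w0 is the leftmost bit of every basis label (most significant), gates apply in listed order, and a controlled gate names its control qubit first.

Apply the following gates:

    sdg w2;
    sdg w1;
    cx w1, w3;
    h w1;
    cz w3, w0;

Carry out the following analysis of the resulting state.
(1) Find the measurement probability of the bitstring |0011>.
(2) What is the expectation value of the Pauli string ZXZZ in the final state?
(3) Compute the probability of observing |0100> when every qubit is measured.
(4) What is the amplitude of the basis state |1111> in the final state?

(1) A full measurement returns |0011> with probability 0.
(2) The expectation value of ZXZZ is 1.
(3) Outcome |0100> occurs with probability 1/2.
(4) |1111> carries amplitude 0 in the final state.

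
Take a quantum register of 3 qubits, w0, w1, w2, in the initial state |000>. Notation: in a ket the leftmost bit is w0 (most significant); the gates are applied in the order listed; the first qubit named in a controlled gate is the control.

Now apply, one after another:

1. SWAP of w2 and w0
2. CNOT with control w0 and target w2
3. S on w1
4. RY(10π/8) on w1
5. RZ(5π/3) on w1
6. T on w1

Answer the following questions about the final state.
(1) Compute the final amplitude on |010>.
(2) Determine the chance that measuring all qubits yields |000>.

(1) |010> carries amplitude -sqrt(sqrt(2) + 2)*exp(I*pi/12)/2 in the final state.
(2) The probability of measuring |000> is 1/2 - sqrt(2)/4.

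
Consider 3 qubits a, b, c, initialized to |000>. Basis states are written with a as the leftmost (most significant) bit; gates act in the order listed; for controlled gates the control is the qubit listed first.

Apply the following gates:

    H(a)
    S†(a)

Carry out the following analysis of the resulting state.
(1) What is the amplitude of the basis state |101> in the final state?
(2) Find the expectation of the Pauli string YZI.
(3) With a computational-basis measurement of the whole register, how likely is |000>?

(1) The final state's coefficient on |101> equals 0.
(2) In the final state, YZI has expectation -1.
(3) A full measurement returns |000> with probability 1/2.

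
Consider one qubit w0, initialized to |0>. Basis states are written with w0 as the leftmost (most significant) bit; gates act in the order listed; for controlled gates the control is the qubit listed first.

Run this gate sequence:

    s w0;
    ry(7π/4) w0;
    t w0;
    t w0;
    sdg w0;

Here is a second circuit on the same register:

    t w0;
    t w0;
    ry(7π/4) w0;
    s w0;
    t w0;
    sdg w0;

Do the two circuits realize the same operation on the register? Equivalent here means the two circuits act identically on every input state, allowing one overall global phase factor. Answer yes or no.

No, they are not equivalent — no single phase factor reconciles the two unitaries.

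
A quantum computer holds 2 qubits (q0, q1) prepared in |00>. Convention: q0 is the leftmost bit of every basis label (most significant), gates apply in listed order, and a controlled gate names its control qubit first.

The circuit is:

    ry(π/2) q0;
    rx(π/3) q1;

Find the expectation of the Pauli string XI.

The observable XI averages to 1.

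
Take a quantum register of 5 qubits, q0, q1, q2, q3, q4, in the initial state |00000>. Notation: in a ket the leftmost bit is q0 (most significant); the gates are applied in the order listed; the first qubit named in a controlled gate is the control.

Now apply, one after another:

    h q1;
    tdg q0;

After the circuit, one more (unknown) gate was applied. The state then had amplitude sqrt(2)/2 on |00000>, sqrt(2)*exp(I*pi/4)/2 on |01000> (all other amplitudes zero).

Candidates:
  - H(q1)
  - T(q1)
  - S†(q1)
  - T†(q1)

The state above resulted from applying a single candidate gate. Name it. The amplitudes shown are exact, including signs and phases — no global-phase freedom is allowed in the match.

The applied gate was T(q1).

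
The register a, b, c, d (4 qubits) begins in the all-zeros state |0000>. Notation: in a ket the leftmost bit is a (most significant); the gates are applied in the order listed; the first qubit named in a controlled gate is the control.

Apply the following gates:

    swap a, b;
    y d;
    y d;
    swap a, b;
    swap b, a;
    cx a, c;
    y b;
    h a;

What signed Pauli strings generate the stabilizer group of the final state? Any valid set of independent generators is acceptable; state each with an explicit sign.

One valid set of independent stabilizer generators is +XIII, -IZII, +IIZI, +IIIZ (any independent generating set of the same group is equally correct). Key observation: the block from step 1 through step 4 cancels to the identity and can be dropped.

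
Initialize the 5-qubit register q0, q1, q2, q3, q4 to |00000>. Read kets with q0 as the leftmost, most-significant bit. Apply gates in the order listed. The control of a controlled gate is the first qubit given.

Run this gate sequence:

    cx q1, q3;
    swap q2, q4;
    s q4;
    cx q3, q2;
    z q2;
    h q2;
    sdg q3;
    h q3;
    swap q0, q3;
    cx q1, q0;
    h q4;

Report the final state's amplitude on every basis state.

The final amplitudes are sqrt(2)/4 on |00000>, sqrt(2)/4 on |00001>, sqrt(2)/4 on |00100>, sqrt(2)/4 on |00101>, sqrt(2)/4 on |10000>, sqrt(2)/4 on |10001>, sqrt(2)/4 on |10100>, sqrt(2)/4 on |10101>, and 0 on every other basis state.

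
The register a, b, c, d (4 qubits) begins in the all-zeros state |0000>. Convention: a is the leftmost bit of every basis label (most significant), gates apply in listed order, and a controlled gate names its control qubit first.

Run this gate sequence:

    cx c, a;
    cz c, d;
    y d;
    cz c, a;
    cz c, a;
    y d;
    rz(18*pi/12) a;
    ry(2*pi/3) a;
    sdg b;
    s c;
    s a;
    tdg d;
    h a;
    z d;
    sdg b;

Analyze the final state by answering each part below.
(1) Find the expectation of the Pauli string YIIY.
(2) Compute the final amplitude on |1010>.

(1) The observable YIIY averages to 0. Key observation: steps 3-6 multiply out to the identity, so the circuit reduces to the remaining gates.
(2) The amplitude on |1010> is 0.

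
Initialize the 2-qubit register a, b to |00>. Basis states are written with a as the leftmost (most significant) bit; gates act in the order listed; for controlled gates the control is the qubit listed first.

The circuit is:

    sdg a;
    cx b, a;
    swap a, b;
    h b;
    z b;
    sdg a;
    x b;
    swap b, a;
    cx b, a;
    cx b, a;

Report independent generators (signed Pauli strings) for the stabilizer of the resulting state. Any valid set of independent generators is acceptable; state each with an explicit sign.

The stabilizer group can be generated by -XI, +IZ, among other valid generating sets. Key observation: the block from step 9 through step 10 cancels to the identity and can be dropped.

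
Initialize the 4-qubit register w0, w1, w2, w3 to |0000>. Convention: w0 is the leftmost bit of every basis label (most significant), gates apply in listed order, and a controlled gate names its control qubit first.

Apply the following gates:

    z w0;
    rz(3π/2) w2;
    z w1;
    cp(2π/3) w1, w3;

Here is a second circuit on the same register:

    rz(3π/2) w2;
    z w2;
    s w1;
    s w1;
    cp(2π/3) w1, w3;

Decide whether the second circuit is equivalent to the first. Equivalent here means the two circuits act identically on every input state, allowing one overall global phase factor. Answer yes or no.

No — the two circuits implement different unitaries, even allowing a global phase.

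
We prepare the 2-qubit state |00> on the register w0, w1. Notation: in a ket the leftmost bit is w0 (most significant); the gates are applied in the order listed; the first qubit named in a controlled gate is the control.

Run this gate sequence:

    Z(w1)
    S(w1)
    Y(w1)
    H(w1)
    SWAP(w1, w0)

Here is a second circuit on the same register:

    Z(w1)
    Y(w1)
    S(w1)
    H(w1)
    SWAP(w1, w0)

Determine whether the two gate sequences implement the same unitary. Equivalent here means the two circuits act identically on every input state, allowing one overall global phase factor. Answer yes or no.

No: there is an input state on which the two circuits produce genuinely different outputs (not merely differing by a phase).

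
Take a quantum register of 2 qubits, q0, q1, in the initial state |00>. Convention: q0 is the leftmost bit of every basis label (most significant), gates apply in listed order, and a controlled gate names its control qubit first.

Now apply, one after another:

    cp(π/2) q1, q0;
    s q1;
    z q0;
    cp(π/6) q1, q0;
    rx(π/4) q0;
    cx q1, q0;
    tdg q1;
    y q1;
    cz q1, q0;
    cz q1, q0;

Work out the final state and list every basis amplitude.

After the circuit, the state carries amplitude 0 on |00>, I*sqrt(sqrt(2) + 2)/2 on |01>, 0 on |10>, sqrt(2 - sqrt(2))/2 on |11>. Key observation: gates 9-10 undo each other exactly, leaving only the rest of the circuit to track.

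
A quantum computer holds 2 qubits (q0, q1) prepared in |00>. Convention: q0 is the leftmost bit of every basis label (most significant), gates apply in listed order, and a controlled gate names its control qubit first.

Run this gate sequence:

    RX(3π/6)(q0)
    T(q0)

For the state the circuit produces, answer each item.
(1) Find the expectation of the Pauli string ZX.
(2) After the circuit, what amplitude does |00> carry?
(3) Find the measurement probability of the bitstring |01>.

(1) The observable ZX averages to 0.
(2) The final state's coefficient on |00> equals sqrt(2)/2.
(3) Outcome |01> occurs with probability 0.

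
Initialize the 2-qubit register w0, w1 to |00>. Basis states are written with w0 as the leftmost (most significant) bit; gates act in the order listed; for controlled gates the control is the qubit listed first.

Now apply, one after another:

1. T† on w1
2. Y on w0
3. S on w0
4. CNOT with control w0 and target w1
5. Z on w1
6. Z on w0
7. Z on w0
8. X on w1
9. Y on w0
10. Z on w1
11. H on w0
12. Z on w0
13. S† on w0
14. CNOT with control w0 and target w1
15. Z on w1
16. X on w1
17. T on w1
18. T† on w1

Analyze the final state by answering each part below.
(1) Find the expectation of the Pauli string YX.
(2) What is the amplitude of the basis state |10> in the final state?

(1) The observable YX averages to -1.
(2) The amplitude on |10> is -sqrt(2)/2.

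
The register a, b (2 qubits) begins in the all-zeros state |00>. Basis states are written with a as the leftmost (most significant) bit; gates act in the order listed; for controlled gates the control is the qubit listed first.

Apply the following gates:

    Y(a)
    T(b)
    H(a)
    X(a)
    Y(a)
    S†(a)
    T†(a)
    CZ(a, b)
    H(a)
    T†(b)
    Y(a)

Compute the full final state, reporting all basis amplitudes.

The final amplitudes are -I/2 - exp(3*I*pi/4)/2 on |00>, 0 on |01>, -exp(3*I*pi/4)/2 + I/2 on |10>, 0 on |11>.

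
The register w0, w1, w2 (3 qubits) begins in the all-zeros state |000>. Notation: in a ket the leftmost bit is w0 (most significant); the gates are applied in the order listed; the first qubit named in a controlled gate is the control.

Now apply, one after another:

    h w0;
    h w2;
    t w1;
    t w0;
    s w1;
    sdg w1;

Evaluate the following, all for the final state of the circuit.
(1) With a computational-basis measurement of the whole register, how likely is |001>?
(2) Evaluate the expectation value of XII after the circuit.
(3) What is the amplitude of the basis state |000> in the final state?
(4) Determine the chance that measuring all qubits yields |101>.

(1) The probability of measuring |001> is 1/4. Key observation: gates 5-6 undo each other exactly, leaving only the rest of the circuit to track.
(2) In the final state, XII has expectation sqrt(2)/2.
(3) The final state's coefficient on |000> equals 1/2.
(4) The probability of measuring |101> is 1/4.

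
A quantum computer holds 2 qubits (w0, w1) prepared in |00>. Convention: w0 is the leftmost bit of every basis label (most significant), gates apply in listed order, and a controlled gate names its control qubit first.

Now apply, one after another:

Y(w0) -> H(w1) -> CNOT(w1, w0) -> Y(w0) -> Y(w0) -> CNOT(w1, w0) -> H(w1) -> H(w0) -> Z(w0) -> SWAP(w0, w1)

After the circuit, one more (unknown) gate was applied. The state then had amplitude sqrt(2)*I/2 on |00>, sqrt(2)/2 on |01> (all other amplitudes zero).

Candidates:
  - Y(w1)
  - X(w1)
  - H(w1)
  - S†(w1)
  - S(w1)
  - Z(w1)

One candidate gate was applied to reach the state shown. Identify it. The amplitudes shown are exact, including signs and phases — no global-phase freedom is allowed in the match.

It was S†(w1) that produced the state shown. Key observation: steps 2-7 multiply out to the identity, so the circuit reduces to the remaining gates.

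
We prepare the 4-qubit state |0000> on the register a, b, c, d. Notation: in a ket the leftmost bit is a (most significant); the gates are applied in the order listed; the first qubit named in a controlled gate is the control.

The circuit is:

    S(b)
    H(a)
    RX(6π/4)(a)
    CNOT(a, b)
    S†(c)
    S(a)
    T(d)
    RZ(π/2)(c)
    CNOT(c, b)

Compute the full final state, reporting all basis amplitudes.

The resulting statevector has amplitude -sqrt(2)/2 on |0000>, (-1 + I)*exp(3*I*pi/4)/2 on |1100>, and 0 on every other basis state.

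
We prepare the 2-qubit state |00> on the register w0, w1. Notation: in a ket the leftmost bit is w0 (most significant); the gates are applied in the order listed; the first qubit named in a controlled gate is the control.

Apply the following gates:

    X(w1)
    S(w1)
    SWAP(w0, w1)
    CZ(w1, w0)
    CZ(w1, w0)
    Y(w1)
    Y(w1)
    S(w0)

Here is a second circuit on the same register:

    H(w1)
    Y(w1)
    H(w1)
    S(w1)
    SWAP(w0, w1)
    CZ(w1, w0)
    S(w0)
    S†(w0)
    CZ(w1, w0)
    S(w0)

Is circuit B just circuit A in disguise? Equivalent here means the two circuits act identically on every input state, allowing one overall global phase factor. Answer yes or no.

No: there is an input state on which the two circuits produce genuinely different outputs (not merely differing by a phase).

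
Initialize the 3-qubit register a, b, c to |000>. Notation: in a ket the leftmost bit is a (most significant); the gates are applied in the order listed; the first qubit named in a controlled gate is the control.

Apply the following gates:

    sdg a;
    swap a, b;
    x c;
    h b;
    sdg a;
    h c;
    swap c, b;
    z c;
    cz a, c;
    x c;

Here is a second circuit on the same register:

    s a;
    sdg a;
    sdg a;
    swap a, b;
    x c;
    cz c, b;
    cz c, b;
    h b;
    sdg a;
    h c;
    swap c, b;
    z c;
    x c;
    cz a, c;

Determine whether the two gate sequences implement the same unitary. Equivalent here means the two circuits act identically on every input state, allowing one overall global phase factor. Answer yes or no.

No: there is an input state on which the two circuits produce genuinely different outputs (not merely differing by a phase).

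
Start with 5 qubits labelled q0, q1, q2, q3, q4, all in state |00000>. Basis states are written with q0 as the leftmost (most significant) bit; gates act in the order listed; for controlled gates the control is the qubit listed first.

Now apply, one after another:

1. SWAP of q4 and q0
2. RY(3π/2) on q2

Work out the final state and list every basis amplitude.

After the circuit, the state carries amplitude -sqrt(2)/2 on |00000>, sqrt(2)/2 on |00100>, and 0 on every other basis state.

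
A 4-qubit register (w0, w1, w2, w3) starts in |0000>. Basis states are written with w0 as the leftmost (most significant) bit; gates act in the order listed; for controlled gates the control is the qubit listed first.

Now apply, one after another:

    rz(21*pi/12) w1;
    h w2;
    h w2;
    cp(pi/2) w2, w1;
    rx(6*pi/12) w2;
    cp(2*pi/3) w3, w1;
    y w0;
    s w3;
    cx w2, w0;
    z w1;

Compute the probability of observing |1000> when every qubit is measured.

The probability of measuring |1000> is 1/2.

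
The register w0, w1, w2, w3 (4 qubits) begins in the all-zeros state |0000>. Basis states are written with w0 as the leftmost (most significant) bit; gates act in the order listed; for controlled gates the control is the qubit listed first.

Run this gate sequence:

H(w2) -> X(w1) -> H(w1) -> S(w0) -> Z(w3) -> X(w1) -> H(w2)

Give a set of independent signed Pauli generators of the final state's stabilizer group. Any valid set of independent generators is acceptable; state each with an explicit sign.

One valid set of independent stabilizer generators is -IXII, +ZIII, +IIZI, +IIIZ (any independent generating set of the same group is equally correct).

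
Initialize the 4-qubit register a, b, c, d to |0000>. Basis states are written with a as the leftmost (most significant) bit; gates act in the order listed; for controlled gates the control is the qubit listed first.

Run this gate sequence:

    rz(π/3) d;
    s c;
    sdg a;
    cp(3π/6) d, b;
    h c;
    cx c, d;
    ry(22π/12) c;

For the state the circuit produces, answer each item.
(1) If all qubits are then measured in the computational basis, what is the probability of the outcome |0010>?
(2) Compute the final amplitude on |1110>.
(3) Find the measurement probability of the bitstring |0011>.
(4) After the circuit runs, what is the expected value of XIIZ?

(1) The probability of measuring |0010> is 1/4 - sqrt(3)/8.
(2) The final state's coefficient on |1110> equals 0.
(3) A full measurement returns |0011> with probability sqrt(3)/8 + 1/4.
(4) The observable XIIZ averages to 0.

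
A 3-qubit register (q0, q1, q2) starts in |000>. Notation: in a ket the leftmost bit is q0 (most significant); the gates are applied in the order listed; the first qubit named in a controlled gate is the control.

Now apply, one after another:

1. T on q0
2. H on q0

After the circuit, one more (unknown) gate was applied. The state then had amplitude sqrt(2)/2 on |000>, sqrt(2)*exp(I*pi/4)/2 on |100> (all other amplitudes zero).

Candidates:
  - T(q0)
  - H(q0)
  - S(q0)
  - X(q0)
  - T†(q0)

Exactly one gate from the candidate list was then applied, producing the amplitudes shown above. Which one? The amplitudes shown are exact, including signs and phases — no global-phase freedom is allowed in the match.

It was T(q0) that produced the state shown.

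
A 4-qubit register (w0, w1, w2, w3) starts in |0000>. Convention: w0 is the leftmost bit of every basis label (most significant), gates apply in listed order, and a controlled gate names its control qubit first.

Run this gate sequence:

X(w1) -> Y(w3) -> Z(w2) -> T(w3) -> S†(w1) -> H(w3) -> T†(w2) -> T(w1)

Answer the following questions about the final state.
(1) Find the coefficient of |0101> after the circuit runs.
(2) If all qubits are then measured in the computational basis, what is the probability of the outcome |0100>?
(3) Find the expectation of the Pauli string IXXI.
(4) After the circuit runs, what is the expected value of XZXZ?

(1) The amplitude on |0101> is -sqrt(2)*I/2.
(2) The probability of measuring |0100> is 1/2.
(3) The observable IXXI averages to 0.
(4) The expectation value of XZXZ is 0.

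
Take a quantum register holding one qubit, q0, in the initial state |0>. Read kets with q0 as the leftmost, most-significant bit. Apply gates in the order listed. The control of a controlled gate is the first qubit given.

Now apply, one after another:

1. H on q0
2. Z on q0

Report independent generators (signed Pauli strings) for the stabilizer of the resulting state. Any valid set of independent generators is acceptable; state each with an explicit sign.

One valid set of independent stabilizer generators is -X (any independent generating set of the same group is equally correct).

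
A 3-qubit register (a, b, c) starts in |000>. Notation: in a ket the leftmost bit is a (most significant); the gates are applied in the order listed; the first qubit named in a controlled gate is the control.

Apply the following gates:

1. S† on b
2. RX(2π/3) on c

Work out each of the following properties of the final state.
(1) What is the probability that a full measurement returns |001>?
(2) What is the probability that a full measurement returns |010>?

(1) The probability of measuring |001> is 3/4.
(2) A full measurement returns |010> with probability 0.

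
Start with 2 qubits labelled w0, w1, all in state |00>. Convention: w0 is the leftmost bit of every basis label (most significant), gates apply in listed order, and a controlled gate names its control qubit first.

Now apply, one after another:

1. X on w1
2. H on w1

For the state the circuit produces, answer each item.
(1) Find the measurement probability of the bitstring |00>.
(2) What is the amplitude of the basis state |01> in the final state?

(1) Outcome |00> occurs with probability 1/2.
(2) |01> carries amplitude -sqrt(2)/2 in the final state.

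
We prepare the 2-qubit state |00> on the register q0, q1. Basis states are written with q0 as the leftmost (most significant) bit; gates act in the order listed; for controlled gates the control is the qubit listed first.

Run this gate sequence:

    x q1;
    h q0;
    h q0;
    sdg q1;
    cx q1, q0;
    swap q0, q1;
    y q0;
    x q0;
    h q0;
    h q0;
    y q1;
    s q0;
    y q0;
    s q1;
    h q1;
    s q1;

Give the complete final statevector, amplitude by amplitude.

The resulting statevector has amplitude sqrt(2)*I/2 on |00>, -sqrt(2)/2 on |01>, 0 on |10>, 0 on |11>. Key observation: steps 9-10 multiply out to the identity, so the circuit reduces to the remaining gates.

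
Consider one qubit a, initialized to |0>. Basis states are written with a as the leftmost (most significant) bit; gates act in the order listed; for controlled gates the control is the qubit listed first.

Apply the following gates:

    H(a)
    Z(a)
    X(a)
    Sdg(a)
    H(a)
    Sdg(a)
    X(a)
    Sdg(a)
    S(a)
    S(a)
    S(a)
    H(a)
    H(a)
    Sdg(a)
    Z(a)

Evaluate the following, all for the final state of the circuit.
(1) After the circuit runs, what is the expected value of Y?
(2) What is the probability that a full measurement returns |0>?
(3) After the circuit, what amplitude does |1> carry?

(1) The observable Y averages to 1.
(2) Outcome |0> occurs with probability 1/2.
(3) |1> carries amplitude -1/2 + I/2 in the final state.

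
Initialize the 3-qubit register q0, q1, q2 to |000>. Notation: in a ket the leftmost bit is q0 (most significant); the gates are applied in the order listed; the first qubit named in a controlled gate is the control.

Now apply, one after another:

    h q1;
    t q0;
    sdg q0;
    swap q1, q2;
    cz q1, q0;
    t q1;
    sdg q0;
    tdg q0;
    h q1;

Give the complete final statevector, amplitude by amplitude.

The final amplitudes are 1/2 on |000>, 1/2 on |001>, 1/2 on |010>, 1/2 on |011>, 0 on |100>, 0 on |101>, 0 on |110>, 0 on |111>.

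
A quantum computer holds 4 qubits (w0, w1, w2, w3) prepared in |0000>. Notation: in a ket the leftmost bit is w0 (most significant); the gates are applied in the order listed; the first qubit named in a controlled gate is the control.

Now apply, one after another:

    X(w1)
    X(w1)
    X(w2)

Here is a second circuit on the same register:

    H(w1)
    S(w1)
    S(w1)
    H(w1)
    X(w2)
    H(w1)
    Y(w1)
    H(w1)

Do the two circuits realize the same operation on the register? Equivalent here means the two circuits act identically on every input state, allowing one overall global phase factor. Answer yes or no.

No — the two circuits implement different unitaries, even allowing a global phase.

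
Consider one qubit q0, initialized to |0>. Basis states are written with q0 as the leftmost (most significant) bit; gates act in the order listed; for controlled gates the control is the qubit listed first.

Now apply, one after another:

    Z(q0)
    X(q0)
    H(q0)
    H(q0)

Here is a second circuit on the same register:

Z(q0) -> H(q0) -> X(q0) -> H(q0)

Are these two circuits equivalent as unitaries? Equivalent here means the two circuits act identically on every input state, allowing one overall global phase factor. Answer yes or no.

No: there is an input state on which the two circuits produce genuinely different outputs (not merely differing by a phase).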